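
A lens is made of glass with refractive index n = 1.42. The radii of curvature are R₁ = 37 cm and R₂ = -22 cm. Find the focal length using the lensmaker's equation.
1/f = (n − 1)(1/R₁ − 1/R₂) → f = 32.85 cm (converging lens)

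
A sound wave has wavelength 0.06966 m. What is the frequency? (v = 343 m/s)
f = v/λ = 4924 Hz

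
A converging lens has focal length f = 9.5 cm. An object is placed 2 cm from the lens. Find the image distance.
1/di = 1/f − 1/do → di = -2.533 cm (virtual image)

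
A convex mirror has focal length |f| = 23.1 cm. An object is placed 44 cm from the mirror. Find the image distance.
f = −23.1 cm (convex); 1/di = 1/f − 1/do → di = -15.15 cm (virtual image, behind mirror)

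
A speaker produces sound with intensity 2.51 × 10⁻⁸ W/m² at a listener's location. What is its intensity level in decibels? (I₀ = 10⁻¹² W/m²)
β = 10·log₁₀(I/I₀) = 44 dB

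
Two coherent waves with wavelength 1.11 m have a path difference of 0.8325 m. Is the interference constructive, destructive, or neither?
neither (partial) — path difference = 0.75λ, neither a whole number of wavelengths nor an odd multiple of λ/2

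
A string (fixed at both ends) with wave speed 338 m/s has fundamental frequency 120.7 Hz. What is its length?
L = v/(2f₁) = 1.4 m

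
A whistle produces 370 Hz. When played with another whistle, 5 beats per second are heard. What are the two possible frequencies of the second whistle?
f₂ = 370 ± 5 Hz → 375 Hz or 365 Hz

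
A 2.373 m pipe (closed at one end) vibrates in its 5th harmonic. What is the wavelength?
λₙ = 4L/n = 1.898 m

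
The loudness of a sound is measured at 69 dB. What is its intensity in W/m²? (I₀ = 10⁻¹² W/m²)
I = I₀·10^(β/10) = 7.94 × 10⁻⁶ W/m²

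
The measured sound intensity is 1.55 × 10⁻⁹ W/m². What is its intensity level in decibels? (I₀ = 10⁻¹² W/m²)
β = 10·log₁₀(I/I₀) = 31.9 dB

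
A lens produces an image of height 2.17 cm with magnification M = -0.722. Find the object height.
ho = |hi|/|M| = 3.006 cm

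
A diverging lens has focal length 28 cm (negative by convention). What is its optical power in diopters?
P = 1/f = -3.571 D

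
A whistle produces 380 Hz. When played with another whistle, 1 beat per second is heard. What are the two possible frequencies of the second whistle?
f₂ = 380 ± 1 Hz → 381 Hz or 379 Hz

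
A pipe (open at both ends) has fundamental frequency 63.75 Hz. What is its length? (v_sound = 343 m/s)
L = v/(2f₁) = 2.69 m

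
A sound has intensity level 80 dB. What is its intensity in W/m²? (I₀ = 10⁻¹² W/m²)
I = I₀·10^(β/10) = 1.00 × 10⁻⁴ W/m²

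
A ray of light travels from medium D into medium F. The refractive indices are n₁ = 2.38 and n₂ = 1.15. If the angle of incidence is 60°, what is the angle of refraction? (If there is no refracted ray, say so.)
sin θ₂ = (n₁/n₂)·sin θ₁ = 1.792 > 1, so there is no refracted ray — the light undergoes total internal reflection.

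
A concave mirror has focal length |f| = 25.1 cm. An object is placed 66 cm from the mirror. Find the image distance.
f = +25.1 cm (concave); 1/di = 1/f − 1/do → di = 40.5 cm (real image, in front of mirror)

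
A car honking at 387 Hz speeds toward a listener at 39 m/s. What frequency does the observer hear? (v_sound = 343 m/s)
f_obs = f·v/(v − v_s) = 436.6 Hz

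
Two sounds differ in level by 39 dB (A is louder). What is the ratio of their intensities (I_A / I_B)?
I_A/I_B = 10^(Δβ/10) = 7943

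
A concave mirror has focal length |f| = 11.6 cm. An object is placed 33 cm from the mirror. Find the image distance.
f = +11.6 cm (concave); 1/di = 1/f − 1/do → di = 17.89 cm (real image, in front of mirror)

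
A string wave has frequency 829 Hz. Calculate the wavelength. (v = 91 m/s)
λ = v/f = 0.1098 m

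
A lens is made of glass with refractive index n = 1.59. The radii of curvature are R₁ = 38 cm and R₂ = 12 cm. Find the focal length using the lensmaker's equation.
1/f = (n − 1)(1/R₁ − 1/R₂) → f = -29.73 cm (diverging lens)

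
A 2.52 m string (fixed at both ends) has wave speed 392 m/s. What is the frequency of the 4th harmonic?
fₙ = nv/(2L) = 311.1 Hz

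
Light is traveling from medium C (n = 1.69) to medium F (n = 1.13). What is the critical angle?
θc = arcsin(n₂/n₁) = 41.96°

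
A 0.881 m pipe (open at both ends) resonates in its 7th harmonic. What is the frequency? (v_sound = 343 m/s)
fₙ = nv/(2L) = 1363 Hz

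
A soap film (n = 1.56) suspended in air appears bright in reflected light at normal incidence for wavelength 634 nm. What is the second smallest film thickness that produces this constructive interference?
2nt = (m − ½)λ with m = 2 → t = (m − ½)λ/(2n) = 304.8 nm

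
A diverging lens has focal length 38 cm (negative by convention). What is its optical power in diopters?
P = 1/f = -2.632 D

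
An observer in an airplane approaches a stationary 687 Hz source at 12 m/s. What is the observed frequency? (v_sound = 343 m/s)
f_obs = f·(v + v_o)/v = 711 Hz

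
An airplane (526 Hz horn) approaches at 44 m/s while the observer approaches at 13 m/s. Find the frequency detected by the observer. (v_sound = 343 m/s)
f_obs = f·(v + v_o)/(v − v_s) = 626.3 Hz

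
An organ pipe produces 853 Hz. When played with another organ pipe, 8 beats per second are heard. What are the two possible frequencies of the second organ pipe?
f₂ = 853 ± 8 Hz → 861 Hz or 845 Hz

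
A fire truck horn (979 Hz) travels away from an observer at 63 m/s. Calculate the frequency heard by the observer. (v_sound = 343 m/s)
f_obs = f·v/(v + v_s) = 827.1 Hz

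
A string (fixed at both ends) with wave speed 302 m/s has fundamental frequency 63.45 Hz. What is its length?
L = v/(2f₁) = 2.38 m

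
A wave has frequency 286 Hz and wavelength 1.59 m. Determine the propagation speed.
v = fλ = 454.7 m/s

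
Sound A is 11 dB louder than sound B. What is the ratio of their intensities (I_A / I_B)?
I_A/I_B = 10^(Δβ/10) = 12.59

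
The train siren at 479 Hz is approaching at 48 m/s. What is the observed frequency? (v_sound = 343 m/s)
f_obs = f·v/(v − v_s) = 556.9 Hz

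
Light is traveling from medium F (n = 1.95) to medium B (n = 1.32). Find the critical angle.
θc = arcsin(n₂/n₁) = 42.6°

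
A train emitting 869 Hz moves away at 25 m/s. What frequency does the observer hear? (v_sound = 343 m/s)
f_obs = f·v/(v + v_s) = 810 Hz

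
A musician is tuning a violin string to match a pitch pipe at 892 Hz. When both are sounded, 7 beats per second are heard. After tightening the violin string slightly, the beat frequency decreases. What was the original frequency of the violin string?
885 Hz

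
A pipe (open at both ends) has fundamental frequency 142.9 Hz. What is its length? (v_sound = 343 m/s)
L = v/(2f₁) = 1.2 m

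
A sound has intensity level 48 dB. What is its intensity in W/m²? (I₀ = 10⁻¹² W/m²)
I = I₀·10^(β/10) = 6.31 × 10⁻⁸ W/m²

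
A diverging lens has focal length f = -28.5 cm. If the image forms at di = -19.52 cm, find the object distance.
1/do = 1/f − 1/di → do = 61.95 cm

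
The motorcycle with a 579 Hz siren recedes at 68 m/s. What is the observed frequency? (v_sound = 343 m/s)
f_obs = f·v/(v + v_s) = 483.2 Hz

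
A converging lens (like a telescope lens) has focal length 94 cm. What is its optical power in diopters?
P = 1/f = 1.064 D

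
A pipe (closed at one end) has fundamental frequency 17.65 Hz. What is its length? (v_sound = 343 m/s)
L = v/(4f₁) = 4.858 m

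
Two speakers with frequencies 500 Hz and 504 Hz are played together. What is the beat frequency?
4 Hz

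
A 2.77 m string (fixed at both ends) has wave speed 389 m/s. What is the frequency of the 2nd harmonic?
fₙ = nv/(2L) = 140.4 Hz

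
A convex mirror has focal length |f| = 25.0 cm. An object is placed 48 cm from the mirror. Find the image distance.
f = −25.0 cm (convex); 1/di = 1/f − 1/do → di = -16.44 cm (virtual image, behind mirror)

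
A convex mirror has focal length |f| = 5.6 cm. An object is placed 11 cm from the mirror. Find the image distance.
f = −5.6 cm (convex); 1/di = 1/f − 1/do → di = -3.711 cm (virtual image, behind mirror)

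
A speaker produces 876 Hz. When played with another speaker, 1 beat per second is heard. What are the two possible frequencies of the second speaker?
f₂ = 876 ± 1 Hz → 877 Hz or 875 Hz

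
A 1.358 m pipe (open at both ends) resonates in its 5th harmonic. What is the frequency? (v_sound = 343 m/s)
fₙ = nv/(2L) = 631.4 Hz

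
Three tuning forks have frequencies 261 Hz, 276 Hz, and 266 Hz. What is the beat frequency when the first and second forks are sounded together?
15 Hz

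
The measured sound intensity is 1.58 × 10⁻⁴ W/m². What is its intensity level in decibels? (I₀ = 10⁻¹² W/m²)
β = 10·log₁₀(I/I₀) = 81.99 dB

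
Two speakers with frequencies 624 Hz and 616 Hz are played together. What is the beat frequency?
8 Hz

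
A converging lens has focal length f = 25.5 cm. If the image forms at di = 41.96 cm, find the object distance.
1/do = 1/f − 1/di → do = 65 cm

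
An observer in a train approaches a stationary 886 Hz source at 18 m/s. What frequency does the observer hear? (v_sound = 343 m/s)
f_obs = f·(v + v_o)/v = 932.5 Hz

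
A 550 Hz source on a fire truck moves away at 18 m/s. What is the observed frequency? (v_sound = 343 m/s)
f_obs = f·v/(v + v_s) = 522.6 Hz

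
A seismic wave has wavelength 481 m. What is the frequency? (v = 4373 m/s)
f = v/λ = 9.091 Hz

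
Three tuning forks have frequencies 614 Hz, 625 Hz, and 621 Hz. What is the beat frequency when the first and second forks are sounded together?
11 Hz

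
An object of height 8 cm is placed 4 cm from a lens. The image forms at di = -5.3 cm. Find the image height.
hi = (-di/do) × ho = 10.6 cm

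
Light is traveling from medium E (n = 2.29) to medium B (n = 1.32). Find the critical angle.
θc = arcsin(n₂/n₁) = 35.2°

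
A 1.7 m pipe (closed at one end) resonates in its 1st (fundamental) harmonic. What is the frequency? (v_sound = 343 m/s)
fₙ = nv/(4L) = 50.44 Hz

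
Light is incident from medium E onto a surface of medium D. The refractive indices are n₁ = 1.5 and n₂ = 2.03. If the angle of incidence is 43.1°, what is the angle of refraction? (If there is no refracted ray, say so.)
sin θ₂ = (n₁/n₂)·sin θ₁ = 0.5049 → θ₂ = 30.32°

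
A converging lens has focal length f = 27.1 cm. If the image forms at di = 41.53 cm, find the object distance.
1/do = 1/f − 1/di → do = 77.99 cm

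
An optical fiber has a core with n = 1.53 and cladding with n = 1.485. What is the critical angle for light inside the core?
θc = arcsin(n_cladding/n_core) = 76.07°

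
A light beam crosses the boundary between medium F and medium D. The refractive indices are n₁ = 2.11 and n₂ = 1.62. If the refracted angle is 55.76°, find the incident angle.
sin θ₁ = (n₂/n₁)·sin θ₂ → θ₁ = 39.4°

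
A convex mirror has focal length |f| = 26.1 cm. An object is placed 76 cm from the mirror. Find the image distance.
f = −26.1 cm (convex); 1/di = 1/f − 1/do → di = -19.43 cm (virtual image, behind mirror)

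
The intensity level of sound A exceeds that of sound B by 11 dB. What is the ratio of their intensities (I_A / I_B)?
I_A/I_B = 10^(Δβ/10) = 12.59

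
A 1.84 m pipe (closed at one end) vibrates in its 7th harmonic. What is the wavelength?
λₙ = 4L/n = 1.051 m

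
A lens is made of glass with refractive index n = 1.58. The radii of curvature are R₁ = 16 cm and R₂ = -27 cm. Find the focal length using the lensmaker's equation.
1/f = (n − 1)(1/R₁ − 1/R₂) → f = 17.32 cm (converging lens)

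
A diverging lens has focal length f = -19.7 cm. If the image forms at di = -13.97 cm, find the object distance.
1/do = 1/f − 1/di → do = 48.03 cm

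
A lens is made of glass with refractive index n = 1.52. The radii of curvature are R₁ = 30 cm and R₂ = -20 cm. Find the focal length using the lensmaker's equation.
1/f = (n − 1)(1/R₁ − 1/R₂) → f = 23.08 cm (converging lens)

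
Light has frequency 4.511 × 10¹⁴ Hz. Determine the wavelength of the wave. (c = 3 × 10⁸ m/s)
λ = c/f = 665 nm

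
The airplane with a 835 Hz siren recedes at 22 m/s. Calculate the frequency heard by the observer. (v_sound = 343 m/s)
f_obs = f·v/(v + v_s) = 784.7 Hz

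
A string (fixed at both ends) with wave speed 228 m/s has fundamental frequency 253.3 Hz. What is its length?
L = v/(2f₁) = 0.4501 m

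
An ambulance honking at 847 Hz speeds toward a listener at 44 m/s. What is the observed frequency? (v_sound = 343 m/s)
f_obs = f·v/(v − v_s) = 971.6 Hz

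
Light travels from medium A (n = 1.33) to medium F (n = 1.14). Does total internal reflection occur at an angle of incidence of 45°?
θc = arcsin(n₂/n₁) = 59°; 45° < θc, so no — the ray refracts.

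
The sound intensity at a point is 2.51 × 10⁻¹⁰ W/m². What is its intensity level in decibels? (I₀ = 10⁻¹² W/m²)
β = 10·log₁₀(I/I₀) = 24 dB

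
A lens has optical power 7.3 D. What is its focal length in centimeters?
f = 1/P = 13.7 cm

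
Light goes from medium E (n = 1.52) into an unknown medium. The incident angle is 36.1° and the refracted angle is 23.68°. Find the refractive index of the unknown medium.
n₂ = n₁·sin θ₁ / sin θ₂ = 2.23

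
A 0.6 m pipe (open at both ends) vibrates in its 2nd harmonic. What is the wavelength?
λₙ = 2L/n = 0.6 m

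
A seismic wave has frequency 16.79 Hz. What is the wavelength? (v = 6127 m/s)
λ = v/f = 364.9 m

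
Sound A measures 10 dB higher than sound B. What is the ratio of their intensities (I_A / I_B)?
I_A/I_B = 10^(Δβ/10) = 10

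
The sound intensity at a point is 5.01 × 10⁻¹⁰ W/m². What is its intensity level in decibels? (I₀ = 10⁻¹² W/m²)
β = 10·log₁₀(I/I₀) = 27 dB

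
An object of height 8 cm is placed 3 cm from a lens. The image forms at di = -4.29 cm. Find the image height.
hi = (-di/do) × ho = 11.44 cm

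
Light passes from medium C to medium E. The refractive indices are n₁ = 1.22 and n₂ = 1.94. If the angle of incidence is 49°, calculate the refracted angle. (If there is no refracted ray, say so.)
sin θ₂ = (n₁/n₂)·sin θ₁ = 0.4746 → θ₂ = 28.33°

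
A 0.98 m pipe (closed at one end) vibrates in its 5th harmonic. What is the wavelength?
λₙ = 4L/n = 0.784 m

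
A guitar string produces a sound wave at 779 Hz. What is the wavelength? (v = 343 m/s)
λ = v/f = 0.4403 m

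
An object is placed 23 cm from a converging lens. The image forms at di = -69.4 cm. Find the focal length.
1/f = 1/do + 1/di → f = 34.4 cm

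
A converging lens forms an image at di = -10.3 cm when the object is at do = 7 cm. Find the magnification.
M = −di/do = 1.471 (upright image)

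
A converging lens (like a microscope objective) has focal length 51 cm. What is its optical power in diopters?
P = 1/f = 1.961 D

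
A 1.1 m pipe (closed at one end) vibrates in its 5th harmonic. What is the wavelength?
λₙ = 4L/n = 0.88 m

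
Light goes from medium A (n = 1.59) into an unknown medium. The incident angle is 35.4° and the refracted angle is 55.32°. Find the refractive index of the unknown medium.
n₂ = n₁·sin θ₁ / sin θ₂ = 1.12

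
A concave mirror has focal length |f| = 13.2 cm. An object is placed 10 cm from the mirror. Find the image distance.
f = +13.2 cm (concave); 1/di = 1/f − 1/do → di = -41.25 cm (virtual image, behind mirror)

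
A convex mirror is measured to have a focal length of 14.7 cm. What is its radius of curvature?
R = 2|f| = 29.4 cm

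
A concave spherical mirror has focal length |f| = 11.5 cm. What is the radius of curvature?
R = 2|f| = 23 cm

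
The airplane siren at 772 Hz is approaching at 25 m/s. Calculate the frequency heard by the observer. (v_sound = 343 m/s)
f_obs = f·v/(v − v_s) = 832.7 Hz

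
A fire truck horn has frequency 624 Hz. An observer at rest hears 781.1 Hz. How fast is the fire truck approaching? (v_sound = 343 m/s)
v_s = v·(1 − f/f_obs) = 68.99 m/s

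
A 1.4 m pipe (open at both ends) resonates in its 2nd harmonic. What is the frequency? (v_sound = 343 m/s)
fₙ = nv/(2L) = 245 Hz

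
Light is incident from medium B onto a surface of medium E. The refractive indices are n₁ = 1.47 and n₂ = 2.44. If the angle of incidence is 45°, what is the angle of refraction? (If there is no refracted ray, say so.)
sin θ₂ = (n₁/n₂)·sin θ₁ = 0.426 → θ₂ = 25.21°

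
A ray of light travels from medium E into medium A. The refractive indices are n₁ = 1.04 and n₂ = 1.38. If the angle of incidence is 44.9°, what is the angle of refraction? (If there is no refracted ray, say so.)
sin θ₂ = (n₁/n₂)·sin θ₁ = 0.532 → θ₂ = 32.14°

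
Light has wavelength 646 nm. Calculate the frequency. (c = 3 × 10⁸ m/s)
f = c/λ = 4.644 × 10¹⁴ Hz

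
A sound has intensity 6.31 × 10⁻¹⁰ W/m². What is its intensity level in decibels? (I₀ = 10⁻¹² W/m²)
β = 10·log₁₀(I/I₀) = 28 dB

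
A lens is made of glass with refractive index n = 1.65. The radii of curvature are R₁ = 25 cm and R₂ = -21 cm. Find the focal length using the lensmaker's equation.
1/f = (n − 1)(1/R₁ − 1/R₂) → f = 17.56 cm (converging lens)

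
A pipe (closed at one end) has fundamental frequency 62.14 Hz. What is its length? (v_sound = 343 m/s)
L = v/(4f₁) = 1.38 m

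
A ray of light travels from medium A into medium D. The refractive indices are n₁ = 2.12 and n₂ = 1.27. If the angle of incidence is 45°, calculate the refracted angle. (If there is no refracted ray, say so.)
sin θ₂ = (n₁/n₂)·sin θ₁ = 1.18 > 1, so there is no refracted ray — the light undergoes total internal reflection.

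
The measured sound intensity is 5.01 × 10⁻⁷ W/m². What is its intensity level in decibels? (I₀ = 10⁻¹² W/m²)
β = 10·log₁₀(I/I₀) = 57 dB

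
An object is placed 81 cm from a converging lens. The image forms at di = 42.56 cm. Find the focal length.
1/f = 1/do + 1/di → f = 27.9 cm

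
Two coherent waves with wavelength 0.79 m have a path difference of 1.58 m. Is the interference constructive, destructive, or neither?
constructive — path difference = 2λ, a whole number of wavelengths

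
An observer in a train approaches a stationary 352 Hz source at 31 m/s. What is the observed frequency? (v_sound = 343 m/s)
f_obs = f·(v + v_o)/v = 383.8 Hz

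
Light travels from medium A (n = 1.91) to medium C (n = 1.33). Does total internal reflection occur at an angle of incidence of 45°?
θc = arcsin(n₂/n₁) = 44.13°; 45° > θc, so yes — total internal reflection.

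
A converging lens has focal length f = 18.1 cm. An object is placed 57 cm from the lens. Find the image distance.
1/di = 1/f − 1/do → di = 26.52 cm (real image)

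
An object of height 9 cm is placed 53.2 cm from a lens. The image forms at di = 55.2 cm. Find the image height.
hi = (-di/do) × ho = -9.338 cm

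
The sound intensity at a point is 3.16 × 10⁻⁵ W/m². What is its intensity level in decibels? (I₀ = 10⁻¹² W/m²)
β = 10·log₁₀(I/I₀) = 75 dB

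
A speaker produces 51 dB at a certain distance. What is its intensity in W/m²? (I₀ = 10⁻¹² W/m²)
I = I₀·10^(β/10) = 1.26 × 10⁻⁷ W/m²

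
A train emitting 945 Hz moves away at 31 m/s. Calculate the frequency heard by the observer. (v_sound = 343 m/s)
f_obs = f·v/(v + v_s) = 866.7 Hz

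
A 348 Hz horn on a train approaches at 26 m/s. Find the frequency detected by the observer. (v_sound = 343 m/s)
f_obs = f·v/(v − v_s) = 376.5 Hz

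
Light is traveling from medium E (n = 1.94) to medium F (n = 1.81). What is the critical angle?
θc = arcsin(n₂/n₁) = 68.91°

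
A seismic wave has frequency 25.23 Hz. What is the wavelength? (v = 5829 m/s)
λ = v/f = 231 m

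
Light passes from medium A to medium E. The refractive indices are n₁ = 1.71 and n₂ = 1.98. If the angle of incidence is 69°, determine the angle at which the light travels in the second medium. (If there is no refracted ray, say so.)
sin θ₂ = (n₁/n₂)·sin θ₁ = 0.8063 → θ₂ = 53.73°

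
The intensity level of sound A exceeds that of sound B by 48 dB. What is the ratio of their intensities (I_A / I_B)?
I_A/I_B = 10^(Δβ/10) = 63100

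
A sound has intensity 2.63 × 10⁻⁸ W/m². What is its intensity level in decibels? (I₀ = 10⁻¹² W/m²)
β = 10·log₁₀(I/I₀) = 44.2 dB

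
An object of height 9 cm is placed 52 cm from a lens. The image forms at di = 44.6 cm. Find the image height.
hi = (-di/do) × ho = -7.719 cm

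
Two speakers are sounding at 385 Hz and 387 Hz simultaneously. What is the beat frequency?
2 Hz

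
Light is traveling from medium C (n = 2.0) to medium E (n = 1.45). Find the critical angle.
θc = arcsin(n₂/n₁) = 46.47°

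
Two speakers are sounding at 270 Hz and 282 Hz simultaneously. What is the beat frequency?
12 Hz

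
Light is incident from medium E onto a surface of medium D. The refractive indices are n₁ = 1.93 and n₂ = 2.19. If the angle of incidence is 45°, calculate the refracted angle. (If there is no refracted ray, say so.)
sin θ₂ = (n₁/n₂)·sin θ₁ = 0.6232 → θ₂ = 38.55°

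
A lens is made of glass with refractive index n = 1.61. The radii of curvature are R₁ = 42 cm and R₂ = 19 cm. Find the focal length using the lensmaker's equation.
1/f = (n − 1)(1/R₁ − 1/R₂) → f = -56.88 cm (diverging lens)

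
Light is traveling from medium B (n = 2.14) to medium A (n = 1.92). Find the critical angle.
θc = arcsin(n₂/n₁) = 63.79°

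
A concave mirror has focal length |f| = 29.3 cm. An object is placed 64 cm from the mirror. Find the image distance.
f = +29.3 cm (concave); 1/di = 1/f − 1/do → di = 54.04 cm (real image, in front of mirror)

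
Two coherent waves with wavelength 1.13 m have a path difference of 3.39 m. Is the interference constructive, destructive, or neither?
constructive — path difference = 3λ, a whole number of wavelengths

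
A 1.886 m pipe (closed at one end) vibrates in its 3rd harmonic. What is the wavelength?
λₙ = 4L/n = 2.515 m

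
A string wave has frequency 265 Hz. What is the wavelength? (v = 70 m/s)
λ = v/f = 0.2642 m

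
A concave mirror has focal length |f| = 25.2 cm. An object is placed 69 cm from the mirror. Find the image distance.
f = +25.2 cm (concave); 1/di = 1/f − 1/do → di = 39.7 cm (real image, in front of mirror)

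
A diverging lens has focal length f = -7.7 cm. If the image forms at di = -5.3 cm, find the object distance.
1/do = 1/f − 1/di → do = 17 cm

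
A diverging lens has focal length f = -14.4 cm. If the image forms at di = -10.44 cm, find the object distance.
1/do = 1/f − 1/di → do = 37.96 cm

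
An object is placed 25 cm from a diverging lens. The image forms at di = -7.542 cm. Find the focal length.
1/f = 1/do + 1/di → f = -10.8 cm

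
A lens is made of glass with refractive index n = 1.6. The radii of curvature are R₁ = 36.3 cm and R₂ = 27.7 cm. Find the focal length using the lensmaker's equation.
1/f = (n − 1)(1/R₁ − 1/R₂) → f = -194.9 cm (diverging lens)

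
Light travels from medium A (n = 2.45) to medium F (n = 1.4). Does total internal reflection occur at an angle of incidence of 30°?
θc = arcsin(n₂/n₁) = 34.85°; 30° < θc, so no — the ray refracts.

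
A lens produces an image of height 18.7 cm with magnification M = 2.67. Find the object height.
ho = |hi|/|M| = 7.004 cm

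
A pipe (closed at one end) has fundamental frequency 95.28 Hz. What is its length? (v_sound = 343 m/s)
L = v/(4f₁) = 0.9 m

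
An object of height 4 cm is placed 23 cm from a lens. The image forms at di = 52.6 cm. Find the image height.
hi = (-di/do) × ho = -9.148 cm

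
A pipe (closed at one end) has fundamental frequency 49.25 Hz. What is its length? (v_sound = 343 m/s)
L = v/(4f₁) = 1.741 m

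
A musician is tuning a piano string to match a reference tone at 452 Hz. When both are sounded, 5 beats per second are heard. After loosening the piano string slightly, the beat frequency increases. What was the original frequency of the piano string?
447 Hz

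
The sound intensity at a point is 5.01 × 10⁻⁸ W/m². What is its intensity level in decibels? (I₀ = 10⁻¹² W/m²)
β = 10·log₁₀(I/I₀) = 47 dB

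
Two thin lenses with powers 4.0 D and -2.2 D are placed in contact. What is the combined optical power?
P_total = P₁ + P₂ = 1.8 D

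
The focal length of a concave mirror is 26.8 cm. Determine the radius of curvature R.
R = 2|f| = 53.6 cm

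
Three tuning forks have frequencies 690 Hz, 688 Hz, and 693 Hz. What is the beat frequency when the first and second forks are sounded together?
2 Hz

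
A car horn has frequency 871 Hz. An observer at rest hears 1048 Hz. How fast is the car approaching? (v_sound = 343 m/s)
v_s = v·(1 − f/f_obs) = 57.93 m/s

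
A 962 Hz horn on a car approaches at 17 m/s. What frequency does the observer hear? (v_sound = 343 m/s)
f_obs = f·v/(v − v_s) = 1012 Hz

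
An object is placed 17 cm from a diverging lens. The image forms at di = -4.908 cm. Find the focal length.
1/f = 1/do + 1/di → f = -6.9 cm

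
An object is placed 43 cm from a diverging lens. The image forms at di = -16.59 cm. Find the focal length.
1/f = 1/do + 1/di → f = -27.01 cm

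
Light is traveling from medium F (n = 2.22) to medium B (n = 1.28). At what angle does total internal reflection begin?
θc = arcsin(n₂/n₁) = 35.21°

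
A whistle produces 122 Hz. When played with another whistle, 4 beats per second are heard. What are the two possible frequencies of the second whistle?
f₂ = 122 ± 4 Hz → 126 Hz or 118 Hz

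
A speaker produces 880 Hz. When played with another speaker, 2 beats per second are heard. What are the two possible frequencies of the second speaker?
f₂ = 880 ± 2 Hz → 882 Hz or 878 Hz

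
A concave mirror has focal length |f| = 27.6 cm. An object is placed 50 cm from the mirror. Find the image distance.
f = +27.6 cm (concave); 1/di = 1/f − 1/do → di = 61.61 cm (real image, in front of mirror)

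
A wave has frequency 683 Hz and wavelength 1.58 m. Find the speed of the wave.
v = fλ = 1079 m/s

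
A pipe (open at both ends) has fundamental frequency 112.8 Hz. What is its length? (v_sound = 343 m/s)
L = v/(2f₁) = 1.52 m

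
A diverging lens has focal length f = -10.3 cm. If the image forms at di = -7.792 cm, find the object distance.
1/do = 1/f − 1/di → do = 32 cm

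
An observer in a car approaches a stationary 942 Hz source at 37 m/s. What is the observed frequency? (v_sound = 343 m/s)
f_obs = f·(v + v_o)/v = 1044 Hz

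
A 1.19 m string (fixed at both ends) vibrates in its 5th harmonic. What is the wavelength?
λₙ = 2L/n = 0.476 m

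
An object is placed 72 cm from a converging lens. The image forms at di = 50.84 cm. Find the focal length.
1/f = 1/do + 1/di → f = 29.8 cm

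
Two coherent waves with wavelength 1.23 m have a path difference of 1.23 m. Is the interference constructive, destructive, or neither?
constructive — path difference = 1λ, a whole number of wavelengths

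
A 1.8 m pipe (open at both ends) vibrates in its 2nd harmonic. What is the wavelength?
λₙ = 2L/n = 1.8 m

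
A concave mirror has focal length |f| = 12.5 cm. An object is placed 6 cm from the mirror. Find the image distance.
f = +12.5 cm (concave); 1/di = 1/f − 1/do → di = -11.54 cm (virtual image, behind mirror)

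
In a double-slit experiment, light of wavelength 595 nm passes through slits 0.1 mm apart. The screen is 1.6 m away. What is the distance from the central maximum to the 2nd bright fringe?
y = mλL/d = 19.04 mm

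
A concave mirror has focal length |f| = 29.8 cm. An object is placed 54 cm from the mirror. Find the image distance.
f = +29.8 cm (concave); 1/di = 1/f − 1/do → di = 66.5 cm (real image, in front of mirror)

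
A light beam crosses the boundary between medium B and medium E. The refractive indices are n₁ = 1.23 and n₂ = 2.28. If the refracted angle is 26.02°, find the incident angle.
sin θ₁ = (n₂/n₁)·sin θ₂ → θ₁ = 54.41°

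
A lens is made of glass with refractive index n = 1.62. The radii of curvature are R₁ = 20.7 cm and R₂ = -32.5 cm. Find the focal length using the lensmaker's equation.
1/f = (n − 1)(1/R₁ − 1/R₂) → f = 20.4 cm (converging lens)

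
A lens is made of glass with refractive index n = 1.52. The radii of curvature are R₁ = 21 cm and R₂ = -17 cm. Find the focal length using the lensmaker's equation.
1/f = (n − 1)(1/R₁ − 1/R₂) → f = 18.07 cm (converging lens)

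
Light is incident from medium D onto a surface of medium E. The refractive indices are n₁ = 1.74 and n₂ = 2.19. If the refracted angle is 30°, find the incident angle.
sin θ₁ = (n₂/n₁)·sin θ₂ → θ₁ = 39°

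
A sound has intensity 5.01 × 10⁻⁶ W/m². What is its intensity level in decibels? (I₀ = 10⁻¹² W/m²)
β = 10·log₁₀(I/I₀) = 67 dB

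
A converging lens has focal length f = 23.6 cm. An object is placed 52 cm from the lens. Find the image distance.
1/di = 1/f − 1/do → di = 43.21 cm (real image)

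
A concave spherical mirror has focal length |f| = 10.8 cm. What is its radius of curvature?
R = 2|f| = 21.6 cm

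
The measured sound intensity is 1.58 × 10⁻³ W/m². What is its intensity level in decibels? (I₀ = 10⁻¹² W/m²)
β = 10·log₁₀(I/I₀) = 91.99 dB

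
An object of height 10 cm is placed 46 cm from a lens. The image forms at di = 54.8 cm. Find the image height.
hi = (-di/do) × ho = -11.91 cm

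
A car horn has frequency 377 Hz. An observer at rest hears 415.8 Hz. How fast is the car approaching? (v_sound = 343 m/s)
v_s = v·(1 − f/f_obs) = 32.01 m/s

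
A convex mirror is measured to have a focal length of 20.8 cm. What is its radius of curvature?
R = 2|f| = 41.6 cm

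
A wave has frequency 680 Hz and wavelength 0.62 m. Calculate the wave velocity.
v = fλ = 421.6 m/s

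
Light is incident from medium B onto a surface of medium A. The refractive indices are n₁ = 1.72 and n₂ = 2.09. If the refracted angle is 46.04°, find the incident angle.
sin θ₁ = (n₂/n₁)·sin θ₂ → θ₁ = 61.01°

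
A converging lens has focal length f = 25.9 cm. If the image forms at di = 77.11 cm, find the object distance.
1/do = 1/f − 1/di → do = 39 cm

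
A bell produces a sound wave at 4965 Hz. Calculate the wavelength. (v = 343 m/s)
λ = v/f = 0.06908 m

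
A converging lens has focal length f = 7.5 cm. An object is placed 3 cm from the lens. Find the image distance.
1/di = 1/f − 1/do → di = -5 cm (virtual image)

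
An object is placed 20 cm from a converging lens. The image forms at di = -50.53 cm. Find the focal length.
1/f = 1/do + 1/di → f = 33.1 cm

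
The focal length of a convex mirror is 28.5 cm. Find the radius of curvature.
R = 2|f| = 57 cm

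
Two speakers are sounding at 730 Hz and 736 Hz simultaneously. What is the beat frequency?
6 Hz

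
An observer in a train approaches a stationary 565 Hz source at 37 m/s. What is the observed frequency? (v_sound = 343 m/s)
f_obs = f·(v + v_o)/v = 625.9 Hz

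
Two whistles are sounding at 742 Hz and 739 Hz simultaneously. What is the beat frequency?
3 Hz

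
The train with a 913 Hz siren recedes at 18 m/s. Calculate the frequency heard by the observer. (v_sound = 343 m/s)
f_obs = f·v/(v + v_s) = 867.5 Hz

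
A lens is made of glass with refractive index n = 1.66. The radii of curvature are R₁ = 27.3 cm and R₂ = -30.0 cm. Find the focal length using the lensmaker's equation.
1/f = (n − 1)(1/R₁ − 1/R₂) → f = 21.66 cm (converging lens)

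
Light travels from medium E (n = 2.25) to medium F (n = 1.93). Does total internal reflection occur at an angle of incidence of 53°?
θc = arcsin(n₂/n₁) = 59.07°; 53° < θc, so no — the ray refracts.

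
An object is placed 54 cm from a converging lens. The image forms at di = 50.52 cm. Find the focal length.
1/f = 1/do + 1/di → f = 26.1 cm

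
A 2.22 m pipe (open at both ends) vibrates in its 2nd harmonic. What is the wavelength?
λₙ = 2L/n = 2.22 m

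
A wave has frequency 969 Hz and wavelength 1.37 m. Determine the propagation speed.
v = fλ = 1328 m/s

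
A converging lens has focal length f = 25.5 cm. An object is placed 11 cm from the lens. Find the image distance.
1/di = 1/f − 1/do → di = -19.34 cm (virtual image)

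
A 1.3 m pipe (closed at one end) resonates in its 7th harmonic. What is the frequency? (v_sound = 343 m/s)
fₙ = nv/(4L) = 461.7 Hz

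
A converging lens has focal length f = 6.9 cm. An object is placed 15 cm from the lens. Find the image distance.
1/di = 1/f − 1/do → di = 12.78 cm (real image)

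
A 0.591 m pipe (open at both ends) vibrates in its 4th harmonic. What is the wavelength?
λₙ = 2L/n = 0.2955 m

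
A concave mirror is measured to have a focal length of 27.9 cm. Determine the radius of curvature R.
R = 2|f| = 55.8 cm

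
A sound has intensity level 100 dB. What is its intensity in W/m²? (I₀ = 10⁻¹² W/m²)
I = I₀·10^(β/10) = 1.00 × 10⁻² W/m²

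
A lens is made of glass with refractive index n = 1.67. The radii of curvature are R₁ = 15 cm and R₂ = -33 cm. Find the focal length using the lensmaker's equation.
1/f = (n − 1)(1/R₁ − 1/R₂) → f = 15.39 cm (converging lens)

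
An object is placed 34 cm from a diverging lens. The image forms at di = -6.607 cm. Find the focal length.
1/f = 1/do + 1/di → f = -8.201 cm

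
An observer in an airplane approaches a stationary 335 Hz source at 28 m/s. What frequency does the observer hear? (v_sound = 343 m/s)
f_obs = f·(v + v_o)/v = 362.3 Hz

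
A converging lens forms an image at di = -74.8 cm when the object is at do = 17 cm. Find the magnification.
M = −di/do = 4.4 (upright image)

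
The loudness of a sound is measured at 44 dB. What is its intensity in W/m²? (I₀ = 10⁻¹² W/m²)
I = I₀·10^(β/10) = 2.51 × 10⁻⁸ W/m²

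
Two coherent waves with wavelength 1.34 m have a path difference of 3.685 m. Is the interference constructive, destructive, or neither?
neither (partial) — path difference = 2.75λ, neither a whole number of wavelengths nor an odd multiple of λ/2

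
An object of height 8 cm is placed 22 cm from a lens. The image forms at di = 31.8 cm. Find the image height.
hi = (-di/do) × ho = -11.56 cm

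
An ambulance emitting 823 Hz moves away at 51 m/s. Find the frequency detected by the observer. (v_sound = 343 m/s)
f_obs = f·v/(v + v_s) = 716.5 Hz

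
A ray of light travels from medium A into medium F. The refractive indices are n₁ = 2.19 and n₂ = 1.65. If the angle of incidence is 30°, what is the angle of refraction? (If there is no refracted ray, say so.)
sin θ₂ = (n₁/n₂)·sin θ₁ = 0.6636 → θ₂ = 41.58°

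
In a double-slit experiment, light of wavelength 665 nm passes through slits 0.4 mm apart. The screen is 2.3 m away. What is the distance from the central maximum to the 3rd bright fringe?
y = mλL/d = 11.47 mm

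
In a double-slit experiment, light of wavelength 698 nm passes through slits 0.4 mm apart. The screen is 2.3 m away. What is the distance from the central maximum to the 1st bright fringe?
y = mλL/d = 4.013 mm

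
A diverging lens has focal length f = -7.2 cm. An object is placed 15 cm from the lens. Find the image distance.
1/di = 1/f − 1/do → di = -4.865 cm (virtual image)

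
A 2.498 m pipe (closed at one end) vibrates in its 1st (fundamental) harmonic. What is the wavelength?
λₙ = 4L/n = 9.992 m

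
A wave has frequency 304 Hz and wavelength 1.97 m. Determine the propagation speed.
v = fλ = 598.9 m/s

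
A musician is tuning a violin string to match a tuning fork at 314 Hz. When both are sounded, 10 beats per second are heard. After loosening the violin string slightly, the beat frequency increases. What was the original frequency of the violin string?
304 Hz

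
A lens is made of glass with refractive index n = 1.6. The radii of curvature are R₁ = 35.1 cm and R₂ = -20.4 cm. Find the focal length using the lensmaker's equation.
1/f = (n − 1)(1/R₁ − 1/R₂) → f = 21.5 cm (converging lens)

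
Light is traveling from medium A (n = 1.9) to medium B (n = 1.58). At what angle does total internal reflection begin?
θc = arcsin(n₂/n₁) = 56.26°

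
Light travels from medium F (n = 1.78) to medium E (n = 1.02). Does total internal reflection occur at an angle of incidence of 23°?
θc = arcsin(n₂/n₁) = 34.96°; 23° < θc, so no — the ray refracts.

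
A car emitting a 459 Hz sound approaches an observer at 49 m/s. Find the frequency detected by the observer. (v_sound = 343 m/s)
f_obs = f·v/(v − v_s) = 535.5 Hz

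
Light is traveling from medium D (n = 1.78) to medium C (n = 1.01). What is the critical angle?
θc = arcsin(n₂/n₁) = 34.57°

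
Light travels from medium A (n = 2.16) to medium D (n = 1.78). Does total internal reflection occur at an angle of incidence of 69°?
θc = arcsin(n₂/n₁) = 55.49°; 69° > θc, so yes — total internal reflection.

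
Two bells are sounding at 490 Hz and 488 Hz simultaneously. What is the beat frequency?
2 Hz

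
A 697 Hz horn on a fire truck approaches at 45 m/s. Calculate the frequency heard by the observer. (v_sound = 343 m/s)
f_obs = f·v/(v − v_s) = 802.3 Hz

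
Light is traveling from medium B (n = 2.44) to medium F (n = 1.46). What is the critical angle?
θc = arcsin(n₂/n₁) = 36.75°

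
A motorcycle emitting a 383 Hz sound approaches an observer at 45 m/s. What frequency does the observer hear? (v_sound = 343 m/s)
f_obs = f·v/(v − v_s) = 440.8 Hz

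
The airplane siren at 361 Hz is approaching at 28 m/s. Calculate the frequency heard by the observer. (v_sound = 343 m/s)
f_obs = f·v/(v − v_s) = 393.1 Hz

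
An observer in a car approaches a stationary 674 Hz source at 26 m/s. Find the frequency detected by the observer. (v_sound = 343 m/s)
f_obs = f·(v + v_o)/v = 725.1 Hz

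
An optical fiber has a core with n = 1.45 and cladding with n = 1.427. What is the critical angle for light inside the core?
θc = arcsin(n_cladding/n_core) = 79.78°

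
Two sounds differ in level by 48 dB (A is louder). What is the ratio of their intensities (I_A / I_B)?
I_A/I_B = 10^(Δβ/10) = 63100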